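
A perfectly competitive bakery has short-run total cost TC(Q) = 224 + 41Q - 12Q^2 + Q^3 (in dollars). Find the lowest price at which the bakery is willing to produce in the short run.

Short-run supply begins at min AVC. From VC = 41Q - 12Q^2 + Q^3, AVC = 41 - 12Q + Q^2.
At the minimum of AVC, MC = AVC. MC = 41 - 24Q + 3Q^2; setting MC = AVC gives 2Q^2 - 12Q = 0, so Q = 6. min AVC = 5.
For P < $5 the firm produces nothing.

$5 per unit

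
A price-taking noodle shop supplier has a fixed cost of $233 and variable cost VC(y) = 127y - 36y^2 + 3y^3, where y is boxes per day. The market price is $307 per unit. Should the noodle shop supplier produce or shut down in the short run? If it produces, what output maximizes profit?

Strip out fixed cost: VC = 127y - 36y^2 + 3y^3. Then AVC = 127 - 36y + 3y^2 and MC = 127 - 72y + 9y^2.
The AVC parabola has its vertex at y = 36/6 = 6, where AVC = 127 - 36·6 + 3·6^2 = $19.
Because $307 ≥ $19, revenue can cover variable cost; the firm operates.
P = MC gives -180 - 72y + 9y^2 = 0, with roots -2 and 10. Take the larger (rising MC): y* = 10.
Check: AVC at y = 10 is $67 ≤ P, so revenue covers variable cost.
Profit = P·y − TC = 307·10 − 903 = $2167.

Produce at y = 10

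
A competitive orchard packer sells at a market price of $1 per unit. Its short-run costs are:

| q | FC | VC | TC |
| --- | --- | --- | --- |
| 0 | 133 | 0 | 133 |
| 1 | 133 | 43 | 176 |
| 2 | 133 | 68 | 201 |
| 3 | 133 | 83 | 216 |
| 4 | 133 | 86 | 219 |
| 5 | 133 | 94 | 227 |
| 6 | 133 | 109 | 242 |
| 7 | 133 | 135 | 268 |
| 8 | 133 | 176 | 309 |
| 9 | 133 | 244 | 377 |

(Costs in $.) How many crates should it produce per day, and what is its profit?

q = 0 (shut down); profit = -$133

Compute π = P·q − TC at each output: q=0: -133; q=1: -175; q=2: -199; q=3: -213; q=4: -215; q=5: -222; q=6: -236; q=7: -261; q=8: -301; q=9: -368.
Profit is highest at q = 0. Equivalently, the lowest AVC in the table is 109/6 ≈ $18.17 at q = 6, and P = $1 falls below it — price never covers variable cost, so the firm shuts down and loses only its fixed cost.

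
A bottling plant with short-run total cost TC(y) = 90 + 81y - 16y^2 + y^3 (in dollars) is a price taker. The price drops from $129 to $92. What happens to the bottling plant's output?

Output falls from 12 to 11

MC = 81 - 32y + 3y^2; the shutdown threshold is min AVC = $17 (at y = 8).
At P = $129 ≥ min AVC, set P = MC on the rising branch: y = 12.
At P = $92 ≥ min AVC, set P = MC: y = 11. The firm stays open but cuts output.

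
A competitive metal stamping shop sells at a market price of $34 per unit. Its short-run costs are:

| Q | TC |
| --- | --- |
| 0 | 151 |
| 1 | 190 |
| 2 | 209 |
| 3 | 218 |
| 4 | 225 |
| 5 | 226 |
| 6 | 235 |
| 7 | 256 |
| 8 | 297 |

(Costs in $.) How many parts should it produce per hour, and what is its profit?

Q = 7; profit = -$18

Tabulate TR − TC: Q=0: -151; Q=1: -156; Q=2: -141; Q=3: -116; Q=4: -89; Q=5: -56; Q=6: -31; Q=7: -18; Q=8: -25.
Profit is maximized at Q = 7. AVC there is 105/7 = $15 ≤ P, so producing beats shutting down (which would give -$151).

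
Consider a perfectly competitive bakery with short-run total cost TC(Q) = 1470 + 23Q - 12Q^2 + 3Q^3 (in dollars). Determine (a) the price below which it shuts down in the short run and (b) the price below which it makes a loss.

Shutdown price = $11; break-even price = $296

Shutdown price = min AVC. AVC = 23 - 12Q + 3Q^2, with vertex at Q = 2 and minimum $11.
ATC = 1470/Q + 23 - 12Q + 3Q^2. Setting dATC/dQ = −1470/Q^2 − 12 + 6Q = 0 gives Q = 7 (since 6·7^3 − 12·7^2 = 1470).
min ATC = 1470/7 + 23 − 12·7 + 3·7^2 = $296. That is the break-even price.
For $11 ≤ P < $296 the firm produces at a loss; below $11 it shuts down.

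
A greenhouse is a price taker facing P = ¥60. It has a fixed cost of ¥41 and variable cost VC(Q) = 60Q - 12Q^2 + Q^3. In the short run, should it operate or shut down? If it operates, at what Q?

Produce at Q = 8

Strip out fixed cost: VC = 60Q - 12Q^2 + Q^3. Then AVC = 60 - 12Q + Q^2 and MC = 60 - 24Q + 3Q^2.
The AVC parabola has its vertex at Q = 12/2 = 6, where AVC = 60 - 12·6 + 6^2 = ¥24.
P = ¥60 exceeds min AVC = ¥24, so the firm stays open.
Solving P = MC: -24Q + 3Q^2 = 0 ⇒ Q = 0 or 8. On the upward-sloping branch, Q* = 8.
Check: AVC at Q = 8 is ¥28 ≤ P, so revenue covers variable cost.
Profit = P·Q − TC = 60·8 − 265 = ¥215.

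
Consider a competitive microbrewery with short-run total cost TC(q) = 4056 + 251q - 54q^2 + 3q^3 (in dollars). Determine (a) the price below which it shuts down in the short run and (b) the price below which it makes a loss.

AVC = 251 - 54q + 3q^2; minimized at q = 9, giving min AVC = $8. That is the shutdown price.
ATC = 4056/q + 251 - 54q + 3q^2. Setting dATC/dq = −4056/q^2 − 54 + 6q = 0 gives q = 13 (since 6·13^3 − 54·13^2 = 4056).
min ATC = 4056/13 + 251 − 54·13 + 3·13^2 = $368. That is the break-even price.
Between these two prices the firm operates at a loss; above $368 it earns a profit.

Shutdown price = $8; break-even price = $368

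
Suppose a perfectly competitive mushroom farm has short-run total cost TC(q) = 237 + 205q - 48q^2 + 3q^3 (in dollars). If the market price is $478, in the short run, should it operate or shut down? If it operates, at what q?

Produce at q = 13

Strip out fixed cost: VC = 205q - 48q^2 + 3q^3. Then AVC = 205 - 48q + 3q^2 and MC = 205 - 96q + 9q^2.
AVC is minimized where dAVC/dq = -48 + 6q = 0, at q = 8; min AVC = 205 - 48·8 + 3·8^2 = $13.
Because $478 ≥ $13, revenue can cover variable cost; the firm operates.
P = MC gives -273 - 96q + 9q^2 = 0, with roots -7/3 and 13. Take the larger (rising MC): q* = 13.
Check: AVC at q = 13 is $88 ≤ P, so revenue covers variable cost.
Profit = P·q − TC = 478·13 − 1381 = $4833.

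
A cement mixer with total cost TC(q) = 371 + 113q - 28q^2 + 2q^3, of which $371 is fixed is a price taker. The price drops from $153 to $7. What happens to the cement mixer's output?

Output falls from 10 to 0 (the firm shuts down)

MC = 113 - 56q + 6q^2; the shutdown threshold is min AVC = $15 (at q = 7).
At P = $153 ≥ min AVC, set P = MC on the rising branch: q = 10.
At P = $7 < min AVC = $15, price no longer covers variable cost at any output, so the firm shuts down: q = 0.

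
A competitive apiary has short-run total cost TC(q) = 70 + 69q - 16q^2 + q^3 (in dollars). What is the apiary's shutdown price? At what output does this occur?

$5 per unit, at q = 8

The shutdown price is the minimum of AVC. VC = 69q - 16q^2 + q^3, so AVC = 69 - 16q + q^2.
At the minimum of AVC, MC = AVC. MC = 69 - 32q + 3q^2; setting MC = AVC gives 2q^2 - 16q = 0, so q = 8. min AVC = 5.
For P < $5 the firm produces nothing.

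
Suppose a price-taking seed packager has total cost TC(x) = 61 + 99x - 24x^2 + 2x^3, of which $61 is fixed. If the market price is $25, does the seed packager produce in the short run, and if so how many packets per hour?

Shut down

Variable cost is VC = 99x - 24x^2 + 2x^3, so AVC = VC/x = 99 - 24x + 2x^2 and MC = dTC/dx = 99 - 48x + 6x^2.
The AVC parabola has its vertex at x = 24/4 = 6, where AVC = 99 - 24·6 + 2·6^2 = $27.
Since P = $25 < min AVC = $27, price fails to cover variable cost at any output.
Best response: produce nothing and absorb the $61 fixed cost.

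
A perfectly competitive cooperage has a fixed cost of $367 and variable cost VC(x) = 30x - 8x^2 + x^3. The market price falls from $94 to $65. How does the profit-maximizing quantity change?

MC = 30 - 16x + 3x^2; the shutdown threshold is min AVC = $14 (at x = 4).
At P = $94 ≥ min AVC, set P = MC on the rising branch: x = 8.
At P = $65 ≥ min AVC, set P = MC: x = 7. The firm stays open but cuts output.

Output falls from 8 to 7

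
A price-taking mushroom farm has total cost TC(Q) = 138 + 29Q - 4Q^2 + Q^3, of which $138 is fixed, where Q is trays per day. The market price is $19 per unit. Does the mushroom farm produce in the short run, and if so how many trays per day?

Variable cost is VC = 29Q - 4Q^2 + Q^3, so AVC = VC/Q = 29 - 4Q + Q^2 and MC = dTC/dQ = 29 - 8Q + 3Q^2.
AVC is minimized where dAVC/dQ = -4 + 2Q = 0, at Q = 2; min AVC = 29 - 4·2 + 2^2 = $25.
With P < min AVC ($19 < $25), every unit sold adds to the loss.
Best response: produce nothing and absorb the $138 fixed cost.

Shut down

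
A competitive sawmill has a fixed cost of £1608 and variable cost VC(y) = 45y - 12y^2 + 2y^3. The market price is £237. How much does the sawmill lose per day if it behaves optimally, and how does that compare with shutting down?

Profit = -£328 at y = 8

AVC = 45 - 12y + 2y^2; min AVC = £27 at y = 3. Since P = £237 ≥ min AVC, the firm produces.
MC = 45 - 24y + 6y^2. Setting P = MC and taking the root on the rising branch gives y* = 8.
TR = 237·8 = 1896. TC = 1608 + 616 = 2224. Profit = 1896 − 2224 = -£328.
That loss of £328 beats the £1608 the firm would lose by shutting down; producing recovers £1280 of fixed cost.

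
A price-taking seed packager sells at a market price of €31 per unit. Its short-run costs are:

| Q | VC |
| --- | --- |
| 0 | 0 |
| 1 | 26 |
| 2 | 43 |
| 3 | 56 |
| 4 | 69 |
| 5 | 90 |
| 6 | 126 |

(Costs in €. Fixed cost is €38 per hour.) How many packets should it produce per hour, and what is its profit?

Tabulate TR − TC: Q=0: -38; Q=1: -33; Q=2: -19; Q=3: -1; Q=4: 17; Q=5: 27; Q=6: 22.
Profit is maximized at Q = 5. AVC there is 90/5 = €18 ≤ P, so producing beats shutting down (which would give -€38).

Q = 5; profit = €27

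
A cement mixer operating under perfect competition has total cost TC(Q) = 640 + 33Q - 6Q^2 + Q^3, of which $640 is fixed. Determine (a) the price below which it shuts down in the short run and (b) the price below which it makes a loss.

Shutdown price = $24; break-even price = $129

Shutdown price = min AVC. AVC = 33 - 6Q + Q^2, with vertex at Q = 3 and minimum $24.
ATC = 640/Q + 33 - 6Q + Q^2. Setting dATC/dQ = −640/Q^2 − 6 + 2Q = 0 gives Q = 8 (since 2·8^3 − 6·8^2 = 640).
min ATC = 640/8 + 33 − 6·8 + 8^2 = $129. That is the break-even price.
Between these two prices the firm operates at a loss; above $129 it earns a profit.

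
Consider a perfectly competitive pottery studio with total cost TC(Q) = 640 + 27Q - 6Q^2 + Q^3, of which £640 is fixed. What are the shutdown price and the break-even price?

Shutdown price = min AVC. AVC = 27 - 6Q + Q^2, with vertex at Q = 3 and minimum £18.
ATC = 640/Q + 27 - 6Q + Q^2. Setting dATC/dQ = −640/Q^2 − 6 + 2Q = 0 gives Q = 8 (since 2·8^3 − 6·8^2 = 640).
min ATC = 640/8 + 27 − 6·8 + 8^2 = £123. That is the break-even price.
Between these two prices the firm operates at a loss; above £123 it earns a profit.

Shutdown price = £18; break-even price = £123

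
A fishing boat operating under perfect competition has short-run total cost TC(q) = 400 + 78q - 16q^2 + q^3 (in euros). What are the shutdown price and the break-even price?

AVC = 78 - 16q + q^2; minimized at q = 8, giving min AVC = €14. That is the shutdown price.
ATC = 400/q + 78 - 16q + q^2. Setting dATC/dq = −400/q^2 − 16 + 2q = 0 gives q = 10 (since 2·10^3 − 16·10^2 = 400).
min ATC = 400/10 + 78 − 16·10 + 10^2 = €58. That is the break-even price.
For €14 ≤ P < €58 the firm produces at a loss; below €14 it shuts down.

Shutdown price = €14; break-even price = €58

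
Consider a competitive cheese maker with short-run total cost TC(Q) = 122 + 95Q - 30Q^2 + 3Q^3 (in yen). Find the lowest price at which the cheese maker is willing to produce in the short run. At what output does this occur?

Short-run supply begins at min AVC. From VC = 95Q - 30Q^2 + 3Q^3, AVC = 95 - 30Q + 3Q^2.
At the minimum of AVC, MC = AVC. MC = 95 - 60Q + 9Q^2; setting MC = AVC gives 6Q^2 - 30Q = 0, so Q = 5. min AVC = 20.
So the shutdown price is ¥20.

¥20 per unit, at Q = 5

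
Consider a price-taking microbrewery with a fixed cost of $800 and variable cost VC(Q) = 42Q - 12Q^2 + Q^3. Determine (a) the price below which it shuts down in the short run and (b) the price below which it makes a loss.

Shutdown price = min AVC. AVC = 42 - 12Q + Q^2, with vertex at Q = 6 and minimum $6.
ATC = 800/Q + 42 - 12Q + Q^2. Setting dATC/dQ = −800/Q^2 − 12 + 2Q = 0 gives Q = 10 (since 2·10^3 − 12·10^2 = 800).
min ATC = 800/10 + 42 − 12·10 + 10^2 = $102. That is the break-even price.
For $6 ≤ P < $102 the firm produces at a loss; below $6 it shuts down.

Shutdown price = $6; break-even price = $102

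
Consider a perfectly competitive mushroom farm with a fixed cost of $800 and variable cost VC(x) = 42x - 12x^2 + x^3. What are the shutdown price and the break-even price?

Shutdown price = $6; break-even price = $102

AVC = 42 - 12x + x^2; minimized at x = 6, giving min AVC = $6. That is the shutdown price.
ATC = 800/x + 42 - 12x + x^2. Setting dATC/dx = −800/x^2 − 12 + 2x = 0 gives x = 10 (since 2·10^3 − 12·10^2 = 800).
min ATC = 800/10 + 42 − 12·10 + 10^2 = $102. That is the break-even price.
For $6 ≤ P < $102 the firm produces at a loss; below $6 it shuts down.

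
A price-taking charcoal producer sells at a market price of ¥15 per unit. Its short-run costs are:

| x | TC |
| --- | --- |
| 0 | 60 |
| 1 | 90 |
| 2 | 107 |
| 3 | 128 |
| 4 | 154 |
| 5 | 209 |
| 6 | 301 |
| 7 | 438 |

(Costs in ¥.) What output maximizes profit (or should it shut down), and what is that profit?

x = 0 (shut down); profit = -¥60

Profit at each row (π = 15x − TC): x=0: -60; x=1: -75; x=2: -77; x=3: -83; x=4: -94; x=5: -134; x=6: -211; x=7: -333.
Profit is highest at x = 0. Equivalently, the lowest AVC in the table is 68/3 ≈ ¥22.67 at x = 3, and P = ¥15 falls below it — price never covers variable cost, so the firm shuts down and loses only its fixed cost.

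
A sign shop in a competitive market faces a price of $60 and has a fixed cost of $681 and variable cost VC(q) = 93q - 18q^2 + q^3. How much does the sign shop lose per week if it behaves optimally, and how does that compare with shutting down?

AVC = 93 - 18q + q^2; min AVC = $12 at q = 9. Since P = $60 ≥ min AVC, the firm produces.
With MC = 93 - 36q + 3q^2, P = MC on the upward-sloping part at q* = 11.
TR = 60·11 = 660. TC = 681 + 176 = 857. Profit = 660 − 857 = -$197.
By producing, the firm covers all variable cost plus $484 of fixed cost; shutting down would lose the full $681.

Profit = -$197 at q = 11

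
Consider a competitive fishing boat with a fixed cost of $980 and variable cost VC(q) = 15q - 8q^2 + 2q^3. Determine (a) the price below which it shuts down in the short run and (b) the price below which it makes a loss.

Shutdown price = $7; break-even price = $197

Shutdown price = min AVC. AVC = 15 - 8q + 2q^2, with vertex at q = 2 and minimum $7.
ATC = 980/q + 15 - 8q + 2q^2. Setting dATC/dq = −980/q^2 − 8 + 4q = 0 gives q = 7 (since 4·7^3 − 8·7^2 = 980).
min ATC = 980/7 + 15 − 8·7 + 2·7^2 = $197. That is the break-even price.
Between these two prices the firm operates at a loss; above $197 it earns a profit.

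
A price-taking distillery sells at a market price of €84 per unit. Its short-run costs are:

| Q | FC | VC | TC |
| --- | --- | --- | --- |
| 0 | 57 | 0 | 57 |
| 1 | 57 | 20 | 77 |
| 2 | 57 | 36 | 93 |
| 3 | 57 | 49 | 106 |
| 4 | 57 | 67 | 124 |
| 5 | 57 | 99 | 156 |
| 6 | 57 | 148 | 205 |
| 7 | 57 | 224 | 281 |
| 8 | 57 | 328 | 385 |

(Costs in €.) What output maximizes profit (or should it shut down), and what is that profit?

Q = 7; profit = €307

Profit at each row (π = 84Q − TC): Q=0: -57; Q=1: 7; Q=2: 75; Q=3: 146; Q=4: 212; Q=5: 264; Q=6: 299; Q=7: 307; Q=8: 287.
Profit is maximized at Q = 7. AVC there is 224/7 = €32 ≤ P, so producing beats shutting down (which would give -€57).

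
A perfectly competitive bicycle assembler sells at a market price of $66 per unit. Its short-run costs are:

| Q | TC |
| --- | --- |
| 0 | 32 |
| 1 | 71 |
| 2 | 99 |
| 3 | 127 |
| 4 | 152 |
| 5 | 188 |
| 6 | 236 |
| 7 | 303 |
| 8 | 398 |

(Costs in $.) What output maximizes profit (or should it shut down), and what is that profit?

Q = 6; profit = $160

Tabulate TR − TC: Q=0: -32; Q=1: -5; Q=2: 33; Q=3: 71; Q=4: 112; Q=5: 142; Q=6: 160; Q=7: 159; Q=8: 130.
Profit is maximized at Q = 6. AVC there is 204/6 = $34 ≤ P, so producing beats shutting down (which would give -$32).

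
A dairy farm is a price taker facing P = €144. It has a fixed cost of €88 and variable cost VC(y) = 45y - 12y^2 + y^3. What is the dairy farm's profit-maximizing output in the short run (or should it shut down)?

Variable cost is VC = 45y - 12y^2 + y^3, so AVC = VC/y = 45 - 12y + y^2 and MC = dTC/dy = 45 - 24y + 3y^2.
The AVC parabola has its vertex at y = 12/2 = 6, where AVC = 45 - 12·6 + 6^2 = €9.
Since P = €144 ≥ min AVC = €9, price covers variable cost and the firm should produce.
Set P = MC: 144 = 45 - 24y + 3y^2 → -99 - 24y + 3y^2 = 0. The roots are y = -3 and y = 11; the profit-maximizing output is on the rising part of MC, so y* = 11.
Check: AVC at y = 11 is €34 ≤ P, so revenue covers variable cost.
Profit = P·y − TC = 144·11 − 462 = €1122.

Produce at y = 11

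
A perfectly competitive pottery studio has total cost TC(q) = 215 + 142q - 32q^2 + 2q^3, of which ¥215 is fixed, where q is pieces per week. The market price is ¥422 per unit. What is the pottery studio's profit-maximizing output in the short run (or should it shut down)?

Produce at q = 14

Strip out fixed cost: VC = 142q - 32q^2 + 2q^3. Then AVC = 142 - 32q + 2q^2 and MC = 142 - 64q + 6q^2.
AVC is minimized where dAVC/dq = -32 + 4q = 0, at q = 8; min AVC = 142 - 32·8 + 2·8^2 = ¥14.
P = ¥422 exceeds min AVC = ¥14, so the firm stays open.
Set P = MC: 422 = 142 - 64q + 6q^2 → -280 - 64q + 6q^2 = 0. The roots are q = -10/3 and q = 14; the profit-maximizing output is on the rising part of MC, so q* = 14.
Check: AVC at q = 14 is ¥86 ≤ P, so revenue covers variable cost.
Profit = P·q − TC = 422·14 − 1419 = ¥4489.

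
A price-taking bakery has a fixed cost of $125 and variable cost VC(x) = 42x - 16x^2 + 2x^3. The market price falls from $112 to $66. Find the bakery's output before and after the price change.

MC = 42 - 32x + 6x^2; the shutdown threshold is min AVC = $10 (at x = 4).
With P = $112 above the shutdown price, P = MC gives x = 7.
At P = $66 ≥ min AVC, set P = MC: x = 6. The firm stays open but cuts output.

Output falls from 7 to 6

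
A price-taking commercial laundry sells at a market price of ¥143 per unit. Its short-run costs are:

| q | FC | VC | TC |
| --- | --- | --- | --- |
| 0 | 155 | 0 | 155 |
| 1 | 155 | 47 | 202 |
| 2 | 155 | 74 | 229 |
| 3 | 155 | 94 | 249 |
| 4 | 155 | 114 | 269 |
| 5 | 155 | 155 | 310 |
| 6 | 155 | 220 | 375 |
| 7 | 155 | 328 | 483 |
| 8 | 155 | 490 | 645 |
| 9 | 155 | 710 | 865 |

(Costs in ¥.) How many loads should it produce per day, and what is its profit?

Tabulate TR − TC: q=0: -155; q=1: -59; q=2: 57; q=3: 180; q=4: 303; q=5: 405; q=6: 483; q=7: 518; q=8: 499; q=9: 422.
Profit is maximized at q = 7. AVC there is 328/7 = ¥46.86 ≤ P, so producing beats shutting down (which would give -¥155).

q = 7; profit = ¥518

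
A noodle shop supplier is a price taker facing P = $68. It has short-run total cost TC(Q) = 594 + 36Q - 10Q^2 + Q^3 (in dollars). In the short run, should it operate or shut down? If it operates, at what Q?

Produce at Q = 8

From TC, MC = TC'(Q) = 36 - 20Q + 3Q^2 and AVC = VC/Q = 36 - 10Q + Q^2.
The AVC parabola has its vertex at Q = 10/2 = 5, where AVC = 36 - 10·5 + 5^2 = $11.
Because $68 ≥ $11, revenue can cover variable cost; the firm operates.
Set P = MC: 68 = 36 - 20Q + 3Q^2 → -32 - 20Q + 3Q^2 = 0. The roots are Q = -4/3 and Q = 8; the profit-maximizing output is on the rising part of MC, so Q* = 8.
Check: AVC at Q = 8 is $20 ≤ P, so revenue covers variable cost.
Profit = P·Q − TC = 68·8 − 754 = -$210, a loss, but smaller than the $594 fixed cost the firm would lose by shutting down.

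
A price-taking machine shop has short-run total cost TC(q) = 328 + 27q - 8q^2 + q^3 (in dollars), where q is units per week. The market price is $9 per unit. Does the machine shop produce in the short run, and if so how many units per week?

Strip out fixed cost: VC = 27q - 8q^2 + q^3. Then AVC = 27 - 8q + q^2 and MC = 27 - 16q + 3q^2.
AVC is minimized where dAVC/dq = -8 + 2q = 0, at q = 4; min AVC = 27 - 8·4 + 4^2 = $11.
With P < min AVC ($9 < $11), every unit sold adds to the loss.
Best response: produce nothing and absorb the $328 fixed cost.

Shut down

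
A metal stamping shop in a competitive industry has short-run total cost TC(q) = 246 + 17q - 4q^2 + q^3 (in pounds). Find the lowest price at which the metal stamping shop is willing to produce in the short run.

The shutdown price is the minimum of AVC. VC = 17q - 4q^2 + q^3, so AVC = 17 - 4q + q^2.
At the minimum of AVC, MC = AVC. MC = 17 - 8q + 3q^2; setting MC = AVC gives 2q^2 - 4q = 0, so q = 2. min AVC = 13.
For P < £13 the firm produces nothing.

£13 per unit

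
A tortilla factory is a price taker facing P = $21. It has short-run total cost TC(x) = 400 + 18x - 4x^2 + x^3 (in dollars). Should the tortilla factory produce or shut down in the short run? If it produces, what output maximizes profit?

Strip out fixed cost: VC = 18x - 4x^2 + x^3. Then AVC = 18 - 4x + x^2 and MC = 18 - 8x + 3x^2.
AVC is minimized where dAVC/dx = -4 + 2x = 0, at x = 2; min AVC = 18 - 4·2 + 2^2 = $14.
P = $21 exceeds min AVC = $14, so the firm stays open.
Solving P = MC: -3 - 8x + 3x^2 = 0 ⇒ x = -1/3 or 3. On the upward-sloping branch, x* = 3.
Check: AVC at x = 3 is $15 ≤ P, so revenue covers variable cost.
Profit = P·x − TC = 21·3 − 445 = -$382, a loss, but smaller than the $400 fixed cost the firm would lose by shutting down.

Produce at x = 3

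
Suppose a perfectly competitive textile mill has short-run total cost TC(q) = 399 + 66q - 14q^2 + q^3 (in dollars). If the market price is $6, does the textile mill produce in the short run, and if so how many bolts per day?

Shut down

Variable cost is VC = 66q - 14q^2 + q^3, so AVC = VC/q = 66 - 14q + q^2 and MC = dTC/dq = 66 - 28q + 3q^2.
The AVC parabola has its vertex at q = 14/2 = 7, where AVC = 66 - 14·7 + 7^2 = $17.
P = $6 lies below min AVC = $17; no output level covers variable cost.
The firm minimizes its loss by shutting down and losing only its fixed cost of $399.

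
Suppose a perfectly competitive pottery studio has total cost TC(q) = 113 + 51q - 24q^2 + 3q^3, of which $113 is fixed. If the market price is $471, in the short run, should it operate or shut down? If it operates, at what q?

Produce at q = 10

Variable cost is VC = 51q - 24q^2 + 3q^3, so AVC = VC/q = 51 - 24q + 3q^2 and MC = dTC/dq = 51 - 48q + 9q^2.
AVC is minimized where dAVC/dq = -24 + 6q = 0, at q = 4; min AVC = 51 - 24·4 + 3·4^2 = $3.
Since P = $471 ≥ min AVC = $3, price covers variable cost and the firm should produce.
Set P = MC: 471 = 51 - 48q + 9q^2 → -420 - 48q + 9q^2 = 0. The roots are q = -14/3 and q = 10; the profit-maximizing output is on the rising part of MC, so q* = 10.
Check: AVC at q = 10 is $111 ≤ P, so revenue covers variable cost.
Profit = P·q − TC = 471·10 − 1223 = $3487.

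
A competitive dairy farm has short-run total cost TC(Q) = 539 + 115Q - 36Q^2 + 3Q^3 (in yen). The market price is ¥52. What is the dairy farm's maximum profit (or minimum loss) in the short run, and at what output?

AVC = 115 - 36Q + 3Q^2; min AVC = ¥7 at Q = 6. Since P = ¥52 ≥ min AVC, the firm produces.
With MC = 115 - 72Q + 9Q^2, P = MC on the upward-sloping part at Q* = 7.
TR = 52·7 = 364. TC = 539 + 70 = 609. Profit = 364 − 609 = -¥245.
Shutting down would mean losing the fixed cost of ¥539, so operating at a loss of ¥245 is better by ¥294.

Profit = -¥245 at Q = 7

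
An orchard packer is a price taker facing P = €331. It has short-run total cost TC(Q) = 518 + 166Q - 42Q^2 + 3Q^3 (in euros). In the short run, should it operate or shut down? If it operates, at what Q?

Produce at Q = 11

Strip out fixed cost: VC = 166Q - 42Q^2 + 3Q^3. Then AVC = 166 - 42Q + 3Q^2 and MC = 166 - 84Q + 9Q^2.
AVC hits its minimum where MC = AVC, at Q = 7, giving min AVC = 166 - 42·7 + 3·7^2 = €19.
Since P = €331 ≥ min AVC = €19, price covers variable cost and the firm should produce.
P = MC gives -165 - 84Q + 9Q^2 = 0, with roots -5/3 and 11. Take the larger (rising MC): Q* = 11.
Check: AVC at Q = 11 is €67 ≤ P, so revenue covers variable cost.
Profit = P·Q − TC = 331·11 − 1255 = €2386.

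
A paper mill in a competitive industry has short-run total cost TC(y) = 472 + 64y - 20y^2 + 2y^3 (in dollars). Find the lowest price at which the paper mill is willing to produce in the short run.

The firm shuts down when price falls below the minimum of average variable cost. AVC = VC/y = 64 - 20y + 2y^2.
dAVC/dy = -20 + 4y = 0 gives y = 5. min AVC = 64 - 20·5 + 2·5^2 = 14.
For P < $14 the firm produces nothing.

$14 per unit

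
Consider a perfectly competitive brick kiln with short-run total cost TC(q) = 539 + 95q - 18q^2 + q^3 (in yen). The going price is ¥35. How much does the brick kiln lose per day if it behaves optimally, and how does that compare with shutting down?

Profit = -¥339 at q = 10

AVC = 95 - 18q + q^2 has its minimum ¥14 at q = 9; price ¥35 clears that bar, so the firm operates.
With MC = 95 - 36q + 3q^2, P = MC on the upward-sloping part at q* = 10.
TR = 35·10 = 350. TC = 539 + 150 = 689. Profit = 350 − 689 = -¥339.
By producing, the firm covers all variable cost plus ¥200 of fixed cost; shutting down would lose the full ¥539.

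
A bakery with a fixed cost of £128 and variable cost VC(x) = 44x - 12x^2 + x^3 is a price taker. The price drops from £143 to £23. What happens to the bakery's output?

MC = 44 - 24x + 3x^2; the shutdown threshold is min AVC = £8 (at x = 6).
At P = £143 ≥ min AVC, set P = MC on the rising branch: x = 11.
At P = £23 ≥ min AVC, set P = MC: x = 7. The firm stays open but cuts output.

Output falls from 11 to 7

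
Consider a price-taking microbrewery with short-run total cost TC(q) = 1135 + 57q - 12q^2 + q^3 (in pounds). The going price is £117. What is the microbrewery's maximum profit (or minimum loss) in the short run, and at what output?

Profit = -£335 at q = 10

AVC = 57 - 12q + q^2; min AVC = £21 at q = 6. Since P = £117 ≥ min AVC, the firm produces.
With MC = 57 - 24q + 3q^2, P = MC on the upward-sloping part at q* = 10.
TR = 117·10 = 1170. TC = 1135 + 370 = 1505. Profit = 1170 − 1505 = -£335.
By producing, the firm covers all variable cost plus £800 of fixed cost; shutting down would lose the full £1135.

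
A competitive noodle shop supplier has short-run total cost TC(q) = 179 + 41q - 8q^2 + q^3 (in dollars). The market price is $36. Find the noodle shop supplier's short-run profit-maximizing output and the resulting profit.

Profit = -$129 at q = 5

AVC = 41 - 8q + q^2 has its minimum $25 at q = 4; price $36 clears that bar, so the firm operates.
MC = 41 - 16q + 3q^2. Setting P = MC and taking the root on the rising branch gives q* = 5.
TR = 36·5 = 180. TC = 179 + 130 = 309. Profit = 180 − 309 = -$129.
By producing, the firm covers all variable cost plus $50 of fixed cost; shutting down would lose the full $179.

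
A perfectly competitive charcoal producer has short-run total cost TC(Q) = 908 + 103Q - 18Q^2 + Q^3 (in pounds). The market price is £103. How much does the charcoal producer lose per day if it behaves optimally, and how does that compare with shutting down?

AVC = 103 - 18Q + Q^2; min AVC = £22 at Q = 9. Since P = £103 ≥ min AVC, the firm produces.
MC = 103 - 36Q + 3Q^2. Setting P = MC and taking the root on the rising branch gives Q* = 12.
TR = 103·12 = 1236. TC = 908 + 372 = 1280. Profit = 1236 − 1280 = -£44.
Shutting down would mean losing the fixed cost of £908, so operating at a loss of £44 is better by £864.

Profit = -£44 at Q = 12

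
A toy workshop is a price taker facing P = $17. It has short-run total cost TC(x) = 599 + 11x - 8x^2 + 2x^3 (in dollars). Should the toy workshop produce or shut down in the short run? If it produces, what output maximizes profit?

Strip out fixed cost: VC = 11x - 8x^2 + 2x^3. Then AVC = 11 - 8x + 2x^2 and MC = 11 - 16x + 6x^2.
AVC hits its minimum where MC = AVC, at x = 2, giving min AVC = 11 - 8·2 + 2·2^2 = $3.
Because $17 ≥ $3, revenue can cover variable cost; the firm operates.
P = MC gives -6 - 16x + 6x^2 = 0, with roots -1/3 and 3. Take the larger (rising MC): x* = 3.
Check: AVC at x = 3 is $5 ≤ P, so revenue covers variable cost.
Profit = P·x − TC = 17·3 − 614 = -$563, a loss, but smaller than the $599 fixed cost the firm would lose by shutting down.

Produce at x = 3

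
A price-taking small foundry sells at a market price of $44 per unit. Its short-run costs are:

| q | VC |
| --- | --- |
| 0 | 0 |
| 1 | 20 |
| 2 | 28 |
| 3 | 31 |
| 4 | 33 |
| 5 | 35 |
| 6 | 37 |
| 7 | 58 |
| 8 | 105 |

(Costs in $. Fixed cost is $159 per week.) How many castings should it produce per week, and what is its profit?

Compute π = P·q − TC at each output: q=0: -159; q=1: -135; q=2: -99; q=3: -58; q=4: -16; q=5: 26; q=6: 68; q=7: 91; q=8: 88.
Profit is maximized at q = 7. AVC there is 58/7 = $8.29 ≤ P, so producing beats shutting down (which would give -$159).

q = 7; profit = $91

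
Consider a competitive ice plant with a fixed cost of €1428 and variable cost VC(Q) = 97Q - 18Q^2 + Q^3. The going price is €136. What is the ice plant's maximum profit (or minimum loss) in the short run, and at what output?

AVC = 97 - 18Q + Q^2 has its minimum €16 at Q = 9; price €136 clears that bar, so the firm operates.
With MC = 97 - 36Q + 3Q^2, P = MC on the upward-sloping part at Q* = 13.
TR = 136·13 = 1768. TC = 1428 + 416 = 1844. Profit = 1768 − 1844 = -€76.
Shutting down would mean losing the fixed cost of €1428, so operating at a loss of €76 is better by €1352.

Profit = -€76 at Q = 13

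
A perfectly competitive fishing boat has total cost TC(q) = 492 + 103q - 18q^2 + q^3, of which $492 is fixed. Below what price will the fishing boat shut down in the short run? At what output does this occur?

The shutdown price is the minimum of AVC. VC = 103q - 18q^2 + q^3, so AVC = 103 - 18q + q^2.
At the minimum of AVC, MC = AVC. MC = 103 - 36q + 3q^2; setting MC = AVC gives 2q^2 - 18q = 0, so q = 9. min AVC = 22.
So the shutdown price is $22.

$22 per unit, at q = 9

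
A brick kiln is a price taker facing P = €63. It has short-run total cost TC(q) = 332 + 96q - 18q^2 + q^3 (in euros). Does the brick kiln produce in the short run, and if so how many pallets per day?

Produce at q = 11

Strip out fixed cost: VC = 96q - 18q^2 + q^3. Then AVC = 96 - 18q + q^2 and MC = 96 - 36q + 3q^2.
AVC is minimized where dAVC/dq = -18 + 2q = 0, at q = 9; min AVC = 96 - 18·9 + 9^2 = €15.
Because €63 ≥ €15, revenue can cover variable cost; the firm operates.
Set P = MC: 63 = 96 - 36q + 3q^2 → 33 - 36q + 3q^2 = 0. The roots are q = 1 and q = 11; the profit-maximizing output is on the rising part of MC, so q* = 11.
Check: AVC at q = 11 is €19 ≤ P, so revenue covers variable cost.
Profit = P·q − TC = 63·11 − 541 = €152.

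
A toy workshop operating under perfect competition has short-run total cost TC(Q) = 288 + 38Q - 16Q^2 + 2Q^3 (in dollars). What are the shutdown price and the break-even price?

Shutdown price = $6; break-even price = $62

Shutdown price = min AVC. AVC = 38 - 16Q + 2Q^2, with vertex at Q = 4 and minimum $6.
ATC = 288/Q + 38 - 16Q + 2Q^2. Setting dATC/dQ = −288/Q^2 − 16 + 4Q = 0 gives Q = 6 (since 4·6^3 − 16·6^2 = 288).
min ATC = 288/6 + 38 − 16·6 + 2·6^2 = $62. That is the break-even price.
Between these two prices the firm operates at a loss; above $62 it earns a profit.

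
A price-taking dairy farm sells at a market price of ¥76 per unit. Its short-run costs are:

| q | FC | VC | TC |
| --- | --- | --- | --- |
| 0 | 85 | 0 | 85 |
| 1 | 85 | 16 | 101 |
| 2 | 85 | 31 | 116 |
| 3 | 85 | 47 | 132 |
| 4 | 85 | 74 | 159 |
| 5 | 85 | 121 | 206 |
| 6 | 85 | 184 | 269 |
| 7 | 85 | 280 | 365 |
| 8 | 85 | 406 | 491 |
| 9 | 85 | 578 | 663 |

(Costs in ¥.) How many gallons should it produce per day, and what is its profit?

Tabulate TR − TC: q=0: -85; q=1: -25; q=2: 36; q=3: 96; q=4: 145; q=5: 174; q=6: 187; q=7: 167; q=8: 117; q=9: 21.
Profit is maximized at q = 6. AVC there is 184/6 = ¥30.67 ≤ P, so producing beats shutting down (which would give -¥85).

q = 6; profit = ¥187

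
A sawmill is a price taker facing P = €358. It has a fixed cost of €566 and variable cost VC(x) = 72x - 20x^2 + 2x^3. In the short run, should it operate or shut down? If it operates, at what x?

Strip out fixed cost: VC = 72x - 20x^2 + 2x^3. Then AVC = 72 - 20x + 2x^2 and MC = 72 - 40x + 6x^2.
AVC is minimized where dAVC/dx = -20 + 4x = 0, at x = 5; min AVC = 72 - 20·5 + 2·5^2 = €22.
P = €358 exceeds min AVC = €22, so the firm stays open.
Solving P = MC: -286 - 40x + 6x^2 = 0 ⇒ x = -13/3 or 11. On the upward-sloping branch, x* = 11.
Check: AVC at x = 11 is €94 ≤ P, so revenue covers variable cost.
Profit = P·x − TC = 358·11 − 1600 = €2338.

Produce at x = 11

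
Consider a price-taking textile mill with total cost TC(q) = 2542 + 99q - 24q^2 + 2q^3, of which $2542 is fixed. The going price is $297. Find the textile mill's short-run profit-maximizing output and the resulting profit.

AVC = 99 - 24q + 2q^2 has its minimum $27 at q = 6; price $297 clears that bar, so the firm operates.
With MC = 99 - 48q + 6q^2, P = MC on the upward-sloping part at q* = 11.
TR = 297·11 = 3267. TC = 2542 + 847 = 3389. Profit = 3267 − 3389 = -$122.
By producing, the firm covers all variable cost plus $2420 of fixed cost; shutting down would lose the full $2542.

Profit = -$122 at q = 11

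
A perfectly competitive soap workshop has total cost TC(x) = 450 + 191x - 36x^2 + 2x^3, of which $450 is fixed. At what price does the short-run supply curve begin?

The shutdown price is the minimum of AVC. VC = 191x - 36x^2 + 2x^3, so AVC = 191 - 36x + 2x^2.
At the minimum of AVC, MC = AVC. MC = 191 - 72x + 6x^2; setting MC = AVC gives 4x^2 - 36x = 0, so x = 9. min AVC = 29.
The firm shuts down for any P below $29.

$29 per unit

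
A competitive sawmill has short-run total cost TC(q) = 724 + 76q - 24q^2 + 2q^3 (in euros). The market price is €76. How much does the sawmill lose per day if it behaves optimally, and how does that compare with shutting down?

Profit = -€212 at q = 8

AVC = 76 - 24q + 2q^2; min AVC = €4 at q = 6. Since P = €76 ≥ min AVC, the firm produces.
With MC = 76 - 48q + 6q^2, P = MC on the upward-sloping part at q* = 8.
TR = 76·8 = 608. TC = 724 + 96 = 820. Profit = 608 − 820 = -€212.
Shutting down would mean losing the fixed cost of €724, so operating at a loss of €212 is better by €512.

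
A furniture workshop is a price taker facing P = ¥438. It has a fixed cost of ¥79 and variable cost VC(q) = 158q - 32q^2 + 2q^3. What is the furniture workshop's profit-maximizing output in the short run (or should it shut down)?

Produce at q = 14

From TC, MC = TC'(q) = 158 - 64q + 6q^2 and AVC = VC/q = 158 - 32q + 2q^2.
AVC hits its minimum where MC = AVC, at q = 8, giving min AVC = 158 - 32·8 + 2·8^2 = ¥30.
Since P = ¥438 ≥ min AVC = ¥30, price covers variable cost and the firm should produce.
P = MC gives -280 - 64q + 6q^2 = 0, with roots -10/3 and 14. Take the larger (rising MC): q* = 14.
Check: AVC at q = 14 is ¥102 ≤ P, so revenue covers variable cost.
Profit = P·q − TC = 438·14 − 1507 = ¥4625.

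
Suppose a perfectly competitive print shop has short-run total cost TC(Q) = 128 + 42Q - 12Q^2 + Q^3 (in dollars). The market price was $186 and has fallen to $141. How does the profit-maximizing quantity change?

AVC = 42 - 12Q + Q^2, minimized at Q = 6 where min AVC = $6. MC = 42 - 24Q + 3Q^2.
With P = $186 above the shutdown price, P = MC gives Q = 12.
At P = $141 ≥ min AVC, set P = MC: Q = 11. The firm stays open but cuts output.

Output falls from 12 to 11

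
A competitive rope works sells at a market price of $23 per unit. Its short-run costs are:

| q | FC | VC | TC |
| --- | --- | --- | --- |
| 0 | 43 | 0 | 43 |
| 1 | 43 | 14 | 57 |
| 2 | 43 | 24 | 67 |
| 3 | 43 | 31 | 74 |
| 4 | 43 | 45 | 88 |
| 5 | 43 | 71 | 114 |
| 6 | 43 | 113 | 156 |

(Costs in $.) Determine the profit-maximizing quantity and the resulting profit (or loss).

Tabulate TR − TC: q=0: -43; q=1: -34; q=2: -21; q=3: -5; q=4: 4; q=5: 1; q=6: -18.
Profit is maximized at q = 4. AVC there is 45/4 = $11.25 ≤ P, so producing beats shutting down (which would give -$43).

q = 4; profit = $4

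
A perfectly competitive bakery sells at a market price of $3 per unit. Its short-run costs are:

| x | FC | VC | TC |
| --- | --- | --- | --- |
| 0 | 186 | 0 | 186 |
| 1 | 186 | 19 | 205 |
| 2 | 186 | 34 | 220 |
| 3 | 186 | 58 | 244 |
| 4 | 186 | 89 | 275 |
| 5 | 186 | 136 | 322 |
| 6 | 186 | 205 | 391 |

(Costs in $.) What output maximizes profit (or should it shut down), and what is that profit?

Profit at each row (π = 3x − TC): x=0: -186; x=1: -202; x=2: -214; x=3: -235; x=4: -263; x=5: -307; x=6: -373.
Profit is highest at x = 0. Equivalently, the lowest AVC in the table is 34/2 ≈ $17 at x = 2, and P = $3 falls below it — price never covers variable cost, so the firm shuts down and loses only its fixed cost.

x = 0 (shut down); profit = -$186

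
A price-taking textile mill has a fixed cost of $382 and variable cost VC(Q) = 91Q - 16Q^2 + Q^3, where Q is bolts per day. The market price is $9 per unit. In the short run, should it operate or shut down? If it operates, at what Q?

Shut down

Variable cost is VC = 91Q - 16Q^2 + Q^3, so AVC = VC/Q = 91 - 16Q + Q^2 and MC = dTC/dQ = 91 - 32Q + 3Q^2.
AVC hits its minimum where MC = AVC, at Q = 8, giving min AVC = 91 - 16·8 + 8^2 = $27.
Since P = $9 < min AVC = $27, price fails to cover variable cost at any output.
The firm minimizes its loss by shutting down and losing only its fixed cost of $382.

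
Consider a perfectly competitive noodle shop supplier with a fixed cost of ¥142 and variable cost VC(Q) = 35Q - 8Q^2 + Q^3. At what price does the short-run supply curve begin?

The firm shuts down when price falls below the minimum of average variable cost. AVC = VC/Q = 35 - 8Q + Q^2.
At the minimum of AVC, MC = AVC. MC = 35 - 16Q + 3Q^2; setting MC = AVC gives 2Q^2 - 8Q = 0, so Q = 4. min AVC = 19.
The firm shuts down for any P below ¥19.

¥19 per unit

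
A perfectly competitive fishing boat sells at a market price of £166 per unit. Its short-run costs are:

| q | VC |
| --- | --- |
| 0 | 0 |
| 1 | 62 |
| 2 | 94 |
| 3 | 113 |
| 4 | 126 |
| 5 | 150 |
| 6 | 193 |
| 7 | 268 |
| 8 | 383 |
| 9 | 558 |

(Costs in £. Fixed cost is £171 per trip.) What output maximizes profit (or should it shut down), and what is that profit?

Compute π = P·q − TC at each output: q=0: -171; q=1: -67; q=2: 67; q=3: 214; q=4: 367; q=5: 509; q=6: 632; q=7: 723; q=8: 774; q=9: 765.
Profit is maximized at q = 8. AVC there is 383/8 = £47.88 ≤ P, so producing beats shutting down (which would give -£171).

q = 8; profit = £774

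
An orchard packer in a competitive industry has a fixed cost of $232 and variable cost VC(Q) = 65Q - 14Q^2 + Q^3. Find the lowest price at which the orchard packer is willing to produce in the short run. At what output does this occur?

Short-run supply begins at min AVC. From VC = 65Q - 14Q^2 + Q^3, AVC = 65 - 14Q + Q^2.
dAVC/dQ = -14 + 2Q = 0 gives Q = 7. min AVC = 65 - 14·7 + 7^2 = 16.
The firm shuts down for any P below $16.

$16 per unit, at Q = 7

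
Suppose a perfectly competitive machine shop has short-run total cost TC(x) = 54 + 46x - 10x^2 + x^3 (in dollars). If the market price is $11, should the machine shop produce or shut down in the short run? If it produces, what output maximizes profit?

Shut down

Strip out fixed cost: VC = 46x - 10x^2 + x^3. Then AVC = 46 - 10x + x^2 and MC = 46 - 20x + 3x^2.
AVC is minimized where dAVC/dx = -10 + 2x = 0, at x = 5; min AVC = 46 - 10·5 + 5^2 = $21.
Since P = $11 < min AVC = $21, price fails to cover variable cost at any output.
Best response: produce nothing and absorb the $54 fixed cost.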